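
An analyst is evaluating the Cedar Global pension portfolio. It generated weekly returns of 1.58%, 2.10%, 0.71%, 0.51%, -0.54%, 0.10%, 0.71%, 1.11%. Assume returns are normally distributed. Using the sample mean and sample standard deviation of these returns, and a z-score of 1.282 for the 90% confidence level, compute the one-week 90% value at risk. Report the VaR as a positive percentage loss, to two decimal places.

0.27

μ = (1.58 + 2.1 + 0.71 + 0.51 − 0.54 + 0.1 + 0.71 + 1.11) / 8 = 6.280 / 8 = 0.7850%
Sample std dev = √[4.7786 / 7] = 0.8262%
VaR = −(μ − z·σ) = −(0.7850 − 1.282 × 0.8262) = −(-0.2742) = 0.2742%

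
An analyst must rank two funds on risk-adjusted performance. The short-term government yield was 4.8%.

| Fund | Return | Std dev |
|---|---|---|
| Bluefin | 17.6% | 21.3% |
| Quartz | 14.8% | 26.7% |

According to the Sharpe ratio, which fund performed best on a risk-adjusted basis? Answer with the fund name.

Bluefin: Sharpe ratio = (17.6% − 4.8%) / 21.3% = 0.601
Quartz: Sharpe ratio = (14.8% − 4.8%) / 26.7% = 0.375
Highest: Bluefin (0.601).

Bluefin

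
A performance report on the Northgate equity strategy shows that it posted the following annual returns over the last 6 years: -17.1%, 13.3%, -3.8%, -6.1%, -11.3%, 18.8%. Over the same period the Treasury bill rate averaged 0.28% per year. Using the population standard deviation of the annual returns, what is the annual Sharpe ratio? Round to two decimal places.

-0.10

μ = (-17.1 + 13.3 − 3.8 − 6.1 − 11.3 + 18.8) / 6 = -6.20 / 6 = -1.0333%
Σ(r − μ)² = (-17.1 − (-1.0333))² + (13.3 − (-1.0333))² + (-3.8 − (-1.0333))² + … = 995.6733
σ = √[995.6733 / 6] = 12.8820%
Sharpe = (μ − rf) / σ = (-1.0333 − 0.28) / 12.8820 = -1.3133 / 12.8820 = -0.1019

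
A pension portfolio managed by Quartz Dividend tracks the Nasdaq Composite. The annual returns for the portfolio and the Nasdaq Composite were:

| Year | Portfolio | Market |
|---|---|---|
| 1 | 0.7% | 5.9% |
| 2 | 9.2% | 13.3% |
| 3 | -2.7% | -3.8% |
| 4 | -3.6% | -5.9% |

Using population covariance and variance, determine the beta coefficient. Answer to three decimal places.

0.627

r̄p = 0.9000%,  r̄m = 2.3750%
Cov = Σ(rp − r̄p)(rm − r̄m) / 4 = 37.3600
Var(rm) = Σ(rm − r̄m)² / 4 = 59.5969
β = Cov / Var = 37.3600 / 59.5969 = 0.6269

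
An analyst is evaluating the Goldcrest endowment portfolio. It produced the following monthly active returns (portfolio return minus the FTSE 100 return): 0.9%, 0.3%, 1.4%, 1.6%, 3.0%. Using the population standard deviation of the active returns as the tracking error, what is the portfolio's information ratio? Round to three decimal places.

1.600

r̄ = (0.9 + 0.3 + 1.4 + 1.6 + 3) / 5 = 1.4400%
Σ(r − r̄)² = 4.0520; population σ = √(4.0520/5) = 0.9002%
IR = r̄ / tracking error = 1.4400 / 0.9002 = 1.5996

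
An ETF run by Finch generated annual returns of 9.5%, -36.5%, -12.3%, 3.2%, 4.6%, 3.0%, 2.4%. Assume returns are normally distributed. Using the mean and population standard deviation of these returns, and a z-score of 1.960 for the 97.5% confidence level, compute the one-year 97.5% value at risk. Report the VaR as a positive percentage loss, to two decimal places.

32.64

r̄ = (9.5 − 36.5 − 12.3 + 3.2 + 4.6 + 3 + 2.4) / 7 = -26.10 / 7 = -3.7286%
Population std dev = √[1522.6343 / 7] = 14.7485%
VaR = −(r̄ − z·σ) = −(-3.7286 − 1.960 × 14.7485) = −(-32.6357) = 32.6357%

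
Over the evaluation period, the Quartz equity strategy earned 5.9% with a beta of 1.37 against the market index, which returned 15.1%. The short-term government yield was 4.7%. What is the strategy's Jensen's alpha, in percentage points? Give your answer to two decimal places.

-13.05

CAPM expected return = Rf + β(Rm − Rf) = 4.7% + 1.37 × (15.1% − 4.7%) = 4.7 + 1.37 × 10.40 = 18.9480%
Jensen's α = Rp − E[R] = 5.9% − 18.9480% = -13.0480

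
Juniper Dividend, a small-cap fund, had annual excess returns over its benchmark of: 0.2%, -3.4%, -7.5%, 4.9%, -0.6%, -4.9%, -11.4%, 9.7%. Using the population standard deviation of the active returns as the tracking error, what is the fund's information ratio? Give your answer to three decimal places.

-0.257

Mean return r̄ = -13.00 / 8 = -1.6250%
Population std dev = √[319.1550 / 8] = 6.3162%
IR = r̄ / tracking error = -1.6250 / 6.3162 = -0.2573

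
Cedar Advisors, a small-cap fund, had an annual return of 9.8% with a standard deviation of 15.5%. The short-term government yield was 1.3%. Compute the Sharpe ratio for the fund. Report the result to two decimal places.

0.55

Sharpe = (Rp − Rf) / σp = (9.8% − 1.3%) / 15.5% = 8.50% / 15.5% = 0.5484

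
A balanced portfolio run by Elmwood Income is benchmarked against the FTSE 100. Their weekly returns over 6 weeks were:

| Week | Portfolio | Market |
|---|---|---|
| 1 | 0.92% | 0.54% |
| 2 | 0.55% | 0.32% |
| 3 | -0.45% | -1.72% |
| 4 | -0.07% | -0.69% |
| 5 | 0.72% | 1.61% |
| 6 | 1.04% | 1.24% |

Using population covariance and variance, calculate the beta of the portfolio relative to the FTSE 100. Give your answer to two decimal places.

0.44

r̄p = 0.4517%,  r̄m = 0.2167%
Cov = Σ(rp − r̄p)(rm − r̄m) / 6 = 0.5595
Var(rm) = Σ(rm − r̄m)² / 6 = 1.2794
β = Cov / Var = 0.5595 / 1.2794 = 0.4373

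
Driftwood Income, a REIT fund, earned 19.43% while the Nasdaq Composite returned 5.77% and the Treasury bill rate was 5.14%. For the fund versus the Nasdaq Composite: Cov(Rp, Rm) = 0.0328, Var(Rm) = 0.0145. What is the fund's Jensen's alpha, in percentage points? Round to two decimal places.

β = Cov / Var = 0.0328 / 0.0145 = 2.2621
E[R] = Rf + β(Rm − Rf) = 5.14% + 2.2621 × (5.77% − 5.14%) = 6.5651%
α = Rp − E[R] = 19.43% − 6.5651% = 12.8649

12.86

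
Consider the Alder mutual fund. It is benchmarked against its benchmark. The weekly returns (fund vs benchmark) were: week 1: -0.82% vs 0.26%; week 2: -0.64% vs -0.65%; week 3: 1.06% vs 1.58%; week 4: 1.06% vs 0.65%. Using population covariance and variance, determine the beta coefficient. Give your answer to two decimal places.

0.88

r̄p = 0.1650%,  r̄m = 0.4600%
Cov = Σ(rp − r̄p)(rm − r̄m) / 4 = 0.5658
Var(rm) = Σ(rm − r̄m)² / 4 = 0.6407
β = Cov / Var = 0.5658 / 0.6407 = 0.8831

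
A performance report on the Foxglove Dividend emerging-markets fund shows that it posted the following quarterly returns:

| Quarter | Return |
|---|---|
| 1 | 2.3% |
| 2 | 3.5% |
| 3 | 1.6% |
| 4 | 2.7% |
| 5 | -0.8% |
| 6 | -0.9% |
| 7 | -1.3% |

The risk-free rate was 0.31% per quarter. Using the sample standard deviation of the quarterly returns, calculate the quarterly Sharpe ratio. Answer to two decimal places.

0.36

Mean return r̄ = 7.10 / 7 = 1.0143%
Sample std dev = √[23.3286 / 6] = 1.9718%
Sharpe = (r̄ − rf) / σ = (1.0143 − 0.31) / 1.9718 = 0.7043 / 1.9718 = 0.3572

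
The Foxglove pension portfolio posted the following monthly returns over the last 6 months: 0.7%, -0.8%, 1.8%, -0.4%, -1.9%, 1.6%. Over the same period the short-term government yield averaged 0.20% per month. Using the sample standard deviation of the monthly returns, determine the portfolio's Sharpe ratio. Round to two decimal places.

-0.02

μ = (0.7 − 0.8 + 1.8 − 0.4 − 1.9 + 1.6) / 6 = 1.00 / 6 = 0.1667%
Σ(r − μ)² = (0.7 − 0.1667)² + (-0.8 − 0.1667)² + (1.8 − 0.1667)² + … = 10.5333
σ = √[10.5333 / 5] = 1.4514%
Sharpe = (μ − rf) / σ = (0.1667 − 0.2) / 1.4514 = -0.0333 / 1.4514 = -0.0229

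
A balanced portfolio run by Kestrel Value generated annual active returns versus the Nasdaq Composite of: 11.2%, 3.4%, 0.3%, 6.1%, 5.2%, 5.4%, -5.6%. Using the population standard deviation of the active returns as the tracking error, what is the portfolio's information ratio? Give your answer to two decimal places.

r̄ = (11.2 + 3.4 + 0.3 + 6.1 + 5.2 + 5.4 − 5.6) / 7 = 3.7143%
Σ(r − r̄)² = 165.2886; population σ = √(165.2886/7) = 4.8593%
IR = r̄ / tracking error = 3.7143 / 4.8593 = 0.7644

0.76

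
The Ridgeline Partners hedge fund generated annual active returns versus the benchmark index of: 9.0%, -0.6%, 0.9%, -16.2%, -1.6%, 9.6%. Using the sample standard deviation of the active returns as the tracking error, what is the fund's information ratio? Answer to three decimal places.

r̄ = (9 − 0.6 + 0.9 − 16.2 − 1.6 + 9.6) / 6 = 0.1833%
Σ(r − r̄)² = 439.1283; sample σ = √(439.1283/5) = 9.3715%
IR = r̄ / tracking error = 0.1833 / 9.3715 = 0.0196

0.020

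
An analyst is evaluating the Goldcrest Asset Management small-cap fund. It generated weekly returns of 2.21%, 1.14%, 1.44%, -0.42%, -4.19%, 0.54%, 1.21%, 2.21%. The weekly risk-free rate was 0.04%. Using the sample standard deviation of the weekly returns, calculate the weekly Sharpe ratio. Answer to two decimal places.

0.23

Mean return r̄ = 4.140 / 8 = 0.5175%
Σ(r − r̄)² = (2.21 − 0.5175)² + (1.14 − 0.5175)² + … = 30.4872
σ = √[30.4872 / 7] = 2.0869%
Sharpe = (r̄ − rf) / σ = (0.5175 − 0.04) / 2.0869 = 0.4775 / 2.0869 = 0.2288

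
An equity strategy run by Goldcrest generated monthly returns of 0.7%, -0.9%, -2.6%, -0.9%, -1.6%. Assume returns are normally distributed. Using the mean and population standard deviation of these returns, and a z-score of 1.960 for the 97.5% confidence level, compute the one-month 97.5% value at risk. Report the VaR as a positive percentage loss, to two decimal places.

3.17

r̄ = (0.7 − 0.9 − 2.6 − 0.9 − 1.6) / 5 = -5.30 / 5 = -1.0600%
Σ(r − r̄)² = (0.7 − (-1.0600))² + (-0.9 − (-1.0600))² + … = 5.8120
population σ = √(5.8120 / 5) = √1.1624 = 1.0781%
VaR = −(r̄ − z·σ) = −(-1.0600 − 1.960 × 1.0781) = −(-3.1731) = 3.1731%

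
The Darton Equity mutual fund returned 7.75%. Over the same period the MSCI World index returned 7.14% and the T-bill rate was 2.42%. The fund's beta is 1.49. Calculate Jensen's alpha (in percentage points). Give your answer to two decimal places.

-1.70

CAPM expected return = Rf + β(Rm − Rf) = 2.42% + 1.49 × (7.14% − 2.42%) = 2.42 + 1.49 × 4.72 = 9.4528%
Jensen's α = Rp − E[R] = 7.75% − 9.4528% = -1.7028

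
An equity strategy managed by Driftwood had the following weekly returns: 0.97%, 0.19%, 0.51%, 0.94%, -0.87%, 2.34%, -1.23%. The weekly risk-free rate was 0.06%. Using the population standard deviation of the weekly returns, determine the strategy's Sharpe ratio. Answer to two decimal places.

0.31

μ = (0.97 + 0.19 + 0.51 + 0.94 − 0.87 + 2.34 − 1.23) / 7 = 2.850 / 7 = 0.4071%
Σ(r − μ)² = (0.97 − 0.4071)² + (0.19 − 0.4071)² + (0.51 − 0.4071)² + … = 8.7057
population σ = √(8.7057 / 7) = √1.2437 = 1.1152%
Sharpe = (μ − rf) / σ = (0.4071 − 0.06) / 1.1152 = 0.3471 / 1.1152 = 0.3112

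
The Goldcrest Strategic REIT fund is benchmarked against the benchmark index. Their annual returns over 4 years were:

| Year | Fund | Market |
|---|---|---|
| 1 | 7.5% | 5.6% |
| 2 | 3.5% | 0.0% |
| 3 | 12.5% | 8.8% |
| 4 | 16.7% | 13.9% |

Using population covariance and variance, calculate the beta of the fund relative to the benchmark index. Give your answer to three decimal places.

0.980

r̄p = 10.0500%,  r̄m = 7.0750%
Cov = Σ(rp − r̄p)(rm − r̄m) / 4 = 24.9288
Var(rm) = Σ(rm − r̄m)² / 4 = 25.4469
β = Cov / Var = 24.9288 / 25.4469 = 0.9796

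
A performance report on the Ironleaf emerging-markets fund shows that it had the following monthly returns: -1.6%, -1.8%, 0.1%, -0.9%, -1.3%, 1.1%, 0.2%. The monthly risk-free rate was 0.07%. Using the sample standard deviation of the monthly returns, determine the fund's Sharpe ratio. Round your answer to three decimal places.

Mean return r̄ = -4.20 / 7 = -0.6000%
Sample std dev = √[7.0400 / 6] = 1.0832%
Sharpe = (r̄ − rf) / σ = (-0.6000 − 0.07) / 1.0832 = -0.6700 / 1.0832 = -0.6185

-0.619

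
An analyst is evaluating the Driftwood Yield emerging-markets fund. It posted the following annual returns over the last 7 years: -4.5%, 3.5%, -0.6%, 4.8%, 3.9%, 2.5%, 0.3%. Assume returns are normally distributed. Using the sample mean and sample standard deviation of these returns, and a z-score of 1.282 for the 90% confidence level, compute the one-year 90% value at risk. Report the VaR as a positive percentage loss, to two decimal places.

2.75

r̄ = (-4.5 + 3.5 − 0.6 + 4.8 + 3.9 + 2.5 + 0.3) / 7 = 9.90 / 7 = 1.4143%
Sample std dev = √[63.4486 / 6] = 3.2519%
VaR = −(r̄ − z·σ) = −(1.4143 − 1.282 × 3.2519) = −(-2.7546) = 2.7546%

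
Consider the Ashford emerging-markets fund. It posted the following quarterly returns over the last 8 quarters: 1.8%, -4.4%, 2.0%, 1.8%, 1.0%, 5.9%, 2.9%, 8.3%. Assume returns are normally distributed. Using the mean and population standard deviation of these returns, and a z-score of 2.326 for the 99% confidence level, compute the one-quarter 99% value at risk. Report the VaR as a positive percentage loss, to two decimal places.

5.66

Mean return r̄ = 19.30 / 8 = 2.4125%
Population σ = √[Σ(r − r̄)² / 8] = √[96.3888 / 8] = √12.0486 = 3.4711%
VaR = −(r̄ − z·σ) = −(2.4125 − 2.326 × 3.4711) = −(-5.6613) = 5.6613%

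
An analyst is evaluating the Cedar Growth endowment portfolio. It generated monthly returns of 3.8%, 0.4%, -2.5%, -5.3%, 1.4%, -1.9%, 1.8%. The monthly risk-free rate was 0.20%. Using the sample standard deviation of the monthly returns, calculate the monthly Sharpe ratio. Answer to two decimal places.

Mean return r̄ = -2.30 / 7 = -0.3286%
Σ(r − r̄)² = (3.8 − (-0.3286))² + (0.4 − (-0.3286))² + … = 56.9943
sample σ = √(56.9943 / 6) = √9.4991 = 3.0821%
Sharpe = (r̄ − rf) / σ = (-0.3286 − 0.2) / 3.0821 = -0.5286 / 3.0821 = -0.1715

-0.17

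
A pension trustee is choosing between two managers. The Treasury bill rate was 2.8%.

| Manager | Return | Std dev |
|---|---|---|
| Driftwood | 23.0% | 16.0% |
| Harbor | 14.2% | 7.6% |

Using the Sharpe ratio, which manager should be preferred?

Driftwood: Sharpe ratio = (23.0% − 2.8%) / 16.0% = 1.263
Harbor: Sharpe ratio = (14.2% − 2.8%) / 7.6% = 1.500
Highest: Harbor (1.500).

Harbor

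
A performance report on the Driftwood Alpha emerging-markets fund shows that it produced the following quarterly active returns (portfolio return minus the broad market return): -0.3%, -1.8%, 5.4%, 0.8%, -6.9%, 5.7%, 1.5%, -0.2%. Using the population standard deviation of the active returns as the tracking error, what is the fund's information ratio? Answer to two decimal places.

r̄ = (-0.3 − 1.8 + 5.4 + 0.8 − 6.9 + 5.7 + 1.5 − 0.2) / 8 = 0.5250%
Population std dev = √[113.3150 / 8] = 3.7636%
IR = r̄ / tracking error = 0.5250 / 3.7636 = 0.1395

0.14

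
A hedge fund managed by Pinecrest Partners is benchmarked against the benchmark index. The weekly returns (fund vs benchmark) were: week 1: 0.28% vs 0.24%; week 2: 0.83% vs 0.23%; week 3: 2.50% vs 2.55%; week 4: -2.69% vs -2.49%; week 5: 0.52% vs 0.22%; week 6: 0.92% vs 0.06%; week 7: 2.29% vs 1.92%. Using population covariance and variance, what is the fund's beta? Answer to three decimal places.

r̄p = 0.6643%,  r̄m = 0.3900%
Cov = Σ(rp − r̄p)(rm − r̄m) / 7 = 2.2977
Var(rm) = Σ(rm − r̄m)² / 7 = 2.2124
β = Cov / Var = 2.2977 / 2.2124 = 1.0386

1.039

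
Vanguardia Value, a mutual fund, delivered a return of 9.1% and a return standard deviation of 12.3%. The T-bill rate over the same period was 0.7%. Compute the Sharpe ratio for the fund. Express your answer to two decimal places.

0.68

Sharpe = (Rp − Rf) / σp = (9.1% − 0.7%) / 12.3% = 8.40% / 12.3% = 0.6829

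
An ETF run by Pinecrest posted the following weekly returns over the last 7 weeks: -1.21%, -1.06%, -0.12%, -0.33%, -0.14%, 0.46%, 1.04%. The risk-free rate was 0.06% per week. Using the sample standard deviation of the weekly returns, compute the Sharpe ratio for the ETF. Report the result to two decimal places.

-0.32

Mean return r̄ = -1.360 / 7 = -0.1943%
Σ(r − r̄)² = (-1.21 − (-0.1943))² + (-1.06 − (-0.1943))² + (-0.12 − (-0.1943))² + … = 3.7596
sample σ = √(3.7596 / 6) = √0.6266 = 0.7916%
Sharpe = (r̄ − rf) / σ = (-0.1943 − 0.06) / 0.7916 = -0.2543 / 0.7916 = -0.3212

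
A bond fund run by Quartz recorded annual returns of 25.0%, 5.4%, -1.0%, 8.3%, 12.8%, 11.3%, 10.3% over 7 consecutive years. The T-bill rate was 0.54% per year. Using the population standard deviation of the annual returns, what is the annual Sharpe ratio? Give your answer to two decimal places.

1.33

Mean return μ = 72.10 / 7 = 10.3000%
Population std dev = √[379.0400 / 7] = 7.3586%
Sharpe = (μ − rf) / σ = (10.3000 − 0.54) / 7.3586 = 9.7600 / 7.3586 = 1.3263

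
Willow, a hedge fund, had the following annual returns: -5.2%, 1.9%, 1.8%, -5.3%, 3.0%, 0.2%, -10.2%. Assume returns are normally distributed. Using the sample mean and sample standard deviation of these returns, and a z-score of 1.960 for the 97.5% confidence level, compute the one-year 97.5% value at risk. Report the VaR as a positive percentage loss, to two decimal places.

Mean return r̄ = -13.80 / 7 = -1.9714%
Σ(r − r̄)² = (-5.2 − (-1.9714))² + (1.9 − (-1.9714))² + (1.8 − (-1.9714))² + … = 147.8543
sample σ = √(147.8543 / 6) = √24.6424 = 4.9641%
VaR = −(r̄ − z·σ) = −(-1.9714 − 1.960 × 4.9641) = −(-11.7010) = 11.7010%

11.70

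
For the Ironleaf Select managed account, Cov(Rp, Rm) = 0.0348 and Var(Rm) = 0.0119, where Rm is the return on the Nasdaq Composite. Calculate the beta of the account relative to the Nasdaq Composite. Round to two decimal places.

2.92

β = Cov(Rp, Rm) / Var(Rm) = 0.0348 / 0.0119 = 2.9244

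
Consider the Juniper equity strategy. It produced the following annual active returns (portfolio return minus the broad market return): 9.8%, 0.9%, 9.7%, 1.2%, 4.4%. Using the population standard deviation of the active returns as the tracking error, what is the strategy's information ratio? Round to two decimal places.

1.33

μ = (9.8 + 0.9 + 9.7 + 1.2 + 4.4) / 5 = 5.2000%
Σ(r − μ)² = (9.8 − 5.2000)² + (0.9 − 5.2000)² + (9.7 − 5.2000)² + … = 76.5400
σ = √[76.5400 / 5] = 3.9125%
IR = μ / tracking error = 5.2000 / 3.9125 = 1.3291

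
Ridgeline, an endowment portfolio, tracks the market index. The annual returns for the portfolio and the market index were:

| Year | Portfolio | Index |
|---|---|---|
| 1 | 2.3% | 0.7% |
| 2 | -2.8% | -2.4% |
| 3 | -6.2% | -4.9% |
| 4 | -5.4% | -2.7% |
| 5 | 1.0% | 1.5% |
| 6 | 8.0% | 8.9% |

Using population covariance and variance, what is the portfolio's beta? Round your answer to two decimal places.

r̄p = -0.5167%,  r̄m = 0.1833%
Cov = Σ(rp − r̄p)(rm − r̄m) / 6 = 21.0931
Var(rm) = Σ(rm − r̄m)² / 6 = 19.8014
β = Cov / Var = 21.0931 / 19.8014 = 1.0652

1.07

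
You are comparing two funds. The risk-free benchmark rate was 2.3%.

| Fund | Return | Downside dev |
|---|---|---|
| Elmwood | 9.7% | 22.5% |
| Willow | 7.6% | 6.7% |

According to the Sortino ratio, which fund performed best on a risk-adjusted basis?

Elmwood: Sortino ratio = (9.7% − 2.3%) / 22.5% = 0.329
Willow: Sortino ratio = (7.6% − 2.3%) / 6.7% = 0.791
Highest: Willow (0.791).

Willow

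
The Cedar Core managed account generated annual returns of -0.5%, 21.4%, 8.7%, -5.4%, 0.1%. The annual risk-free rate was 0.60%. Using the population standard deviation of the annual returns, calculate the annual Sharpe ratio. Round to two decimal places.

0.45

r̄ = (-0.5 + 21.4 + 8.7 − 5.4 + 0.1) / 5 = 24.30 / 5 = 4.8600%
Σ(r − r̄)² = 444.9720; population σ = √(444.9720/5) = 9.4337%
Sharpe = (r̄ − rf) / σ = (4.8600 − 0.6) / 9.4337 = 4.2600 / 9.4337 = 0.4516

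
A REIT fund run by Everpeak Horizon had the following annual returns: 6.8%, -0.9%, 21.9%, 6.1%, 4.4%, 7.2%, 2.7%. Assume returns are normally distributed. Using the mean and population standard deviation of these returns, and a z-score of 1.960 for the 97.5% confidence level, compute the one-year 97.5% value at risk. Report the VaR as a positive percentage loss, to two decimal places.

r̄ = (6.8 − 0.9 + 21.9 + 6.1 + 4.4 + 7.2 + 2.7) / 7 = 48.20 / 7 = 6.8857%
Σ(r − r̄)² = (6.8 − 6.8857)² + (-0.9 − 6.8857)² + (21.9 − 6.8857)² + … = 310.4686
population σ = √(310.4686 / 7) = √44.3527 = 6.6598%
VaR = −(r̄ − z·σ) = −(6.8857 − 1.960 × 6.6598) = −(-6.1675) = 6.1675%

6.17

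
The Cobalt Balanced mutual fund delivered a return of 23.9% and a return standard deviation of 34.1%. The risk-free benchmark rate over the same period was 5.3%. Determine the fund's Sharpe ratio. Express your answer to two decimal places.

Sharpe = (Rp − Rf) / σp = (23.9% − 5.3%) / 34.1% = 18.60% / 34.1% = 0.5455

0.55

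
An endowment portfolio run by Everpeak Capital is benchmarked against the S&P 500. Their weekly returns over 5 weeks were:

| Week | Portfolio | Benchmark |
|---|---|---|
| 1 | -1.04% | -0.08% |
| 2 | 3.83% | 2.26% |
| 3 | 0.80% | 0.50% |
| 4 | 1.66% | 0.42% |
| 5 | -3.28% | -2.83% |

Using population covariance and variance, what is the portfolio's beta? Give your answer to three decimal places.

1.405

r̄p = 0.3940%,  r̄m = 0.0540%
Cov = Σ(rp − r̄p)(rm − r̄m) / 5 = 3.8024
Var(rm) = Σ(rm − r̄m)² / 5 = 2.7069
β = Cov / Var = 3.8024 / 2.7069 = 1.4047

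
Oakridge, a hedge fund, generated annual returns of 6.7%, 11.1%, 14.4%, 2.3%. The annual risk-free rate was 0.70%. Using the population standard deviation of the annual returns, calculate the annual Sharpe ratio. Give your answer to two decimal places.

r̄ = (6.7 + 11.1 + 14.4 + 2.3) / 4 = 8.6250%
Σ(r − r̄)² = (6.7 − 8.6250)² + (11.1 − 8.6250)² + … = 83.1875
population σ = √(83.1875 / 4) = √20.7969 = 4.5604%
Sharpe = (r̄ − rf) / σ = (8.6250 − 0.7) / 4.5604 = 7.9250 / 4.5604 = 1.7378

1.74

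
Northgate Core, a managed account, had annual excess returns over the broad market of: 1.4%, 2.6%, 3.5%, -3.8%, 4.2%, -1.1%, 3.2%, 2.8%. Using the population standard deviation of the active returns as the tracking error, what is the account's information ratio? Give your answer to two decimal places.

Mean return r̄ = 12.80 / 8 = 1.6000%
Σ(r − r̄)² = (1.4 − 1.6000)² + (2.6 − 1.6000)² + … = 51.8600
population σ = √(51.8600 / 8) = √6.4825 = 2.5461%
IR = r̄ / tracking error = 1.6000 / 2.5461 = 0.6284

0.63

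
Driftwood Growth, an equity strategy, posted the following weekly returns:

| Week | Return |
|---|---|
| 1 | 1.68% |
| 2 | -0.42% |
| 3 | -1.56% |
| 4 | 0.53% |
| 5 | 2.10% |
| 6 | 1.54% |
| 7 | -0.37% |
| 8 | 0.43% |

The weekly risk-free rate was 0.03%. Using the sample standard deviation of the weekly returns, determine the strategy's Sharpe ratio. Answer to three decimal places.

r̄ = (1.68 − 0.42 − 1.56 + 0.53 + 2.1 + 1.54 − 0.37 + 0.43) / 8 = 0.4913%
Σ(r − r̄)² = (1.68 − 0.4913)² + (-0.42 − 0.4913)² + … = 10.8861
σ = √[10.8861 / 7] = 1.2471%
Sharpe = (r̄ − rf) / σ = (0.4913 − 0.03) / 1.2471 = 0.4613 / 1.2471 = 0.3699

0.370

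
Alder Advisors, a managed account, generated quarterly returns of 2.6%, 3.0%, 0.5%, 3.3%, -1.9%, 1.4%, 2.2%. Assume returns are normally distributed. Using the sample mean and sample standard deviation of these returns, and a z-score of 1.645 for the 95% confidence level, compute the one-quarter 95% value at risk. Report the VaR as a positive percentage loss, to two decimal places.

r̄ = (2.6 + 3 + 0.5 + 3.3 − 1.9 + 1.4 + 2.2) / 7 = 1.5857%
Σ(r − r̄)² = 19.7086; sample σ = √(19.7086/6) = 1.8124%
VaR = −(r̄ − z·σ) = −(1.5857 − 1.645 × 1.8124) = −(-1.3957) = 1.3957%

1.40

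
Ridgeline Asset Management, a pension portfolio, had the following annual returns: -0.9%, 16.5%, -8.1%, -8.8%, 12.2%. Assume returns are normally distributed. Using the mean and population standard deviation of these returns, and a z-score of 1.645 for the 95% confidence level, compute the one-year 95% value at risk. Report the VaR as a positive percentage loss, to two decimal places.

μ = (-0.9 + 16.5 − 8.1 − 8.8 + 12.2) / 5 = 10.90 / 5 = 2.1800%
Σ(r − μ)² = (-0.9 − 2.1800)² + (16.5 − 2.1800)² + … = 541.1880
population σ = √(541.1880 / 5) = √108.2376 = 10.4037%
VaR = −(μ − z·σ) = −(2.1800 − 1.645 × 10.4037) = −(-14.9341) = 14.9341%

14.93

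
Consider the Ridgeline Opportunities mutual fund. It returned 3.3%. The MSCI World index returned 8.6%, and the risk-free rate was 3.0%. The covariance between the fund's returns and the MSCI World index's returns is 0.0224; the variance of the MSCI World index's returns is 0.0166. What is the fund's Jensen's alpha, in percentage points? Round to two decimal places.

-7.26

β = Cov / Var = 0.0224 / 0.0166 = 1.3494
E[R] = Rf + β(Rm − Rf) = 3.0% + 1.3494 × (8.6% − 3.0%) = 10.5566%
α = Rp − E[R] = 3.3% − 10.5566% = -7.2566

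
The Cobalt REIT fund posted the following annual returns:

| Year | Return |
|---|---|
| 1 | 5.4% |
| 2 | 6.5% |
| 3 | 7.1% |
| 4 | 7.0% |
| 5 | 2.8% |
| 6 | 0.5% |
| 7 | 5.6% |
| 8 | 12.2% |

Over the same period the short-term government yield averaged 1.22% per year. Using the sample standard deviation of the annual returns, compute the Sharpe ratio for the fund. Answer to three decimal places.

r̄ = (5.4 + 6.5 + 7.1 + 7 + 2.8 + 0.5 + 5.6 + 12.2) / 8 = 5.8875%
Σ(r − r̄)² = 81.8088; sample σ = √(81.8088/7) = 3.4186%
Sharpe = (r̄ − rf) / σ = (5.8875 − 1.22) / 3.4186 = 4.6675 / 3.4186 = 1.3653

1.365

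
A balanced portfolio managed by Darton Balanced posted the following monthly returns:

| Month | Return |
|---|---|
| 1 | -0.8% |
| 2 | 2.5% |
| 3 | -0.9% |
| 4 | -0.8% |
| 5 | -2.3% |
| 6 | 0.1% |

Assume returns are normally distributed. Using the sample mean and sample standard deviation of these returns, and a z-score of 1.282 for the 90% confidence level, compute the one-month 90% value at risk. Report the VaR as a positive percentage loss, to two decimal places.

r̄ = (-0.8 + 2.5 − 0.9 − 0.8 − 2.3 + 0.1) / 6 = -2.20 / 6 = -0.3667%
Sample std dev = √[12.8333 / 5] = 1.6021%
VaR = −(r̄ − z·σ) = −(-0.3667 − 1.282 × 1.6021) = −(-2.4206) = 2.4206%

2.42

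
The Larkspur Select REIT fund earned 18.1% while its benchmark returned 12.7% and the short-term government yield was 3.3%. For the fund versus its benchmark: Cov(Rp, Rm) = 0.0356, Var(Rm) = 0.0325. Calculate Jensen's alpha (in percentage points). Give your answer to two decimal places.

β = Cov / Var = 0.0356 / 0.0325 = 1.0954
E[R] = Rf + β(Rm − Rf) = 3.3% + 1.0954 × (12.7% − 3.3%) = 13.5968%
α = Rp − E[R] = 18.1% − 13.5968% = 4.5032

4.50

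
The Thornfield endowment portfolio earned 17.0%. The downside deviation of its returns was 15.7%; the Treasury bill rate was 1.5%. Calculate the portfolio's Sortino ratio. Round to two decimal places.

Sortino = (Rp − Rf) / σd = (17.0% − 1.5%) / 15.7% = 15.50% / 15.7% = 0.9873

0.99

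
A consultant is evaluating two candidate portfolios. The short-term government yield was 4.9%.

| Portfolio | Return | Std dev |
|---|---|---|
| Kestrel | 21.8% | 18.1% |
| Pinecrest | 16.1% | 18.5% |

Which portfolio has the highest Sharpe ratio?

Kestrel: Sharpe ratio = (21.8% − 4.9%) / 18.1% = 0.934
Pinecrest: Sharpe ratio = (16.1% − 4.9%) / 18.5% = 0.605
Highest: Kestrel (0.934).

Kestrel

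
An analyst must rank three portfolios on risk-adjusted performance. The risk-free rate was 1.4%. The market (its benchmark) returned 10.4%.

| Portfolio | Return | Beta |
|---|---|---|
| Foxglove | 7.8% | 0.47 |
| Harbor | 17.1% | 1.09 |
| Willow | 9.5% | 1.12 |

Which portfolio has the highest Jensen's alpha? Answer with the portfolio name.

Harbor

Foxglove: α = 7.8% − [1.4% + 0.47 × (10.4% − 1.4%)] = 2.170
Harbor: α = 17.1% − [1.4% + 1.09 × (10.4% − 1.4%)] = 5.890
Willow: α = 9.5% − [1.4% + 1.12 × (10.4% − 1.4%)] = -1.980
Highest: Harbor (5.890).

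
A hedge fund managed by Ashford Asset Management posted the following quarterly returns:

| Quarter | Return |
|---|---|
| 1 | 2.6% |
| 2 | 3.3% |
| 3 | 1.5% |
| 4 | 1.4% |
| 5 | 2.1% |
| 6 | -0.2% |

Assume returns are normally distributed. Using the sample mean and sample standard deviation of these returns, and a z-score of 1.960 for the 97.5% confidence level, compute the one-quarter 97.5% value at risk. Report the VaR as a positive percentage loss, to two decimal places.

r̄ = (2.6 + 3.3 + 1.5 + 1.4 + 2.1 − 0.2) / 6 = 10.70 / 6 = 1.7833%
Sample std dev = √[7.2283 / 5] = 1.2024%
VaR = −(r̄ − z·σ) = −(1.7833 − 1.960 × 1.2024) = −(-0.5734) = 0.5734%

0.57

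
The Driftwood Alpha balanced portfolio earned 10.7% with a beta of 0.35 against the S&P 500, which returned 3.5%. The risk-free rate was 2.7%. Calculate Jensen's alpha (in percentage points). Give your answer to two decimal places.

7.72

CAPM expected return = Rf + β(Rm − Rf) = 2.7% + 0.35 × (3.5% − 2.7%) = 2.7 + 0.35 × 0.80 = 2.9800%
Jensen's α = Rp − E[R] = 10.7% − 2.9800% = 7.7200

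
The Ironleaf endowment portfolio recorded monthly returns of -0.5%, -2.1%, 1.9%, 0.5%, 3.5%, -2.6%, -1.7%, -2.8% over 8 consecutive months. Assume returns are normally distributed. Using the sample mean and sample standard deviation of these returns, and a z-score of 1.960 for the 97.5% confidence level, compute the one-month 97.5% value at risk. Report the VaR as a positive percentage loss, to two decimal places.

4.95

μ = (-0.5 − 2.1 + 1.9 + 0.5 + 3.5 − 2.6 − 1.7 − 2.8) / 8 = -0.4750%
Σ(r − μ)² = 36.4550; sample σ = √(36.4550/7) = 2.2821%
VaR = −(μ − z·σ) = −(-0.4750 − 1.960 × 2.2821) = −(-4.9479) = 4.9479%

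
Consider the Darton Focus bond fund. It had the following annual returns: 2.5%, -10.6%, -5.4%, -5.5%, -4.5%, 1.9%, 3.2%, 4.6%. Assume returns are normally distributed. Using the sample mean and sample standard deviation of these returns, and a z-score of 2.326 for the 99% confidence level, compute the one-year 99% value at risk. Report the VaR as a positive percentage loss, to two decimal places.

14.45

r̄ = (2.5 − 10.6 − 5.4 − 5.5 − 4.5 + 1.9 + 3.2 + 4.6) / 8 = -1.7250%
Sample σ = √[Σ(r − r̄)² / 7] = √[209.4750 / 7] = √29.9250 = 5.4704%
VaR = −(r̄ − z·σ) = −(-1.7250 − 2.326 × 5.4704) = −(-14.4492) = 14.4492%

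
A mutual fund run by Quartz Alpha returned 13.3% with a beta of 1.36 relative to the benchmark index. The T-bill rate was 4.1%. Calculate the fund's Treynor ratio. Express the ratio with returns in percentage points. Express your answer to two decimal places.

Treynor = (Rp − Rf) / β = (13.3% − 4.1%) / 1.36 = 9.20 / 1.36 = 6.7647

6.76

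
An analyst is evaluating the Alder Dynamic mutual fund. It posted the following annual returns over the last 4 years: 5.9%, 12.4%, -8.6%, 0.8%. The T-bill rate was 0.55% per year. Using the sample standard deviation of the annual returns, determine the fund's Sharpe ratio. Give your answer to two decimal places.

0.23

μ = (5.9 + 12.4 − 8.6 + 0.8) / 4 = 2.6250%
Sample std dev = √[235.6075 / 3] = 8.8620%
Sharpe = (μ − rf) / σ = (2.6250 − 0.55) / 8.8620 = 2.0750 / 8.8620 = 0.2341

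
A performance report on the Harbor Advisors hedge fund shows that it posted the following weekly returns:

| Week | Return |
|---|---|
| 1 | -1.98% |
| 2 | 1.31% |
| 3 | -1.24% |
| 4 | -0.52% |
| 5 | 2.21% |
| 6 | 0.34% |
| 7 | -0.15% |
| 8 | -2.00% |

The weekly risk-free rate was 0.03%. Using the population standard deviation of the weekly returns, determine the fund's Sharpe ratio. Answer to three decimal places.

μ = (-1.98 + 1.31 − 1.24 − 0.52 + 2.21 + 0.34 − 0.15 − 2) / 8 = -0.2538%
Σ(r − μ)² = (-1.98 − (-0.2538))² + (1.31 − (-0.2538))² + … = 15.9516
σ = √[15.9516 / 8] = 1.4121%
Sharpe = (μ − rf) / σ = (-0.2538 − 0.03) / 1.4121 = -0.2838 / 1.4121 = -0.2010

-0.201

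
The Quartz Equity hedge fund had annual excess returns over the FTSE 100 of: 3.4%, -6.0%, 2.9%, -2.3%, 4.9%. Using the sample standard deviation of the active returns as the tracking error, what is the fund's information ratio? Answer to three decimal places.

Mean return r̄ = 2.90 / 5 = 0.5800%
Σ(r − r̄)² = (3.4 − 0.5800)² + (-6 − 0.5800)² + (2.9 − 0.5800)² + … = 83.5880
σ = √[83.5880 / 4] = 4.5713%
IR = r̄ / tracking error = 0.5800 / 4.5713 = 0.1269

0.127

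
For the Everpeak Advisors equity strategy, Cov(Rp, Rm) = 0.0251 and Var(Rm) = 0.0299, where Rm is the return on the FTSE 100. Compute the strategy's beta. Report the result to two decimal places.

0.84

β = Cov(Rp, Rm) / Var(Rm) = 0.0251 / 0.0299 = 0.8395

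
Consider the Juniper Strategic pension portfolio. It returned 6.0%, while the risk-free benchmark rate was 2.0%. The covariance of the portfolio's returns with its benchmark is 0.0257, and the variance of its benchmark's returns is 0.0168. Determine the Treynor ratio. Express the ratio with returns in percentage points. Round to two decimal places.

2.61

β = Cov / Var = 0.0257 / 0.0168 = 1.5298
Treynor = (Rp − Rf) / β = (6.0% − 2.0%) / 1.5298 = 4.00 / 1.5298 = 2.6147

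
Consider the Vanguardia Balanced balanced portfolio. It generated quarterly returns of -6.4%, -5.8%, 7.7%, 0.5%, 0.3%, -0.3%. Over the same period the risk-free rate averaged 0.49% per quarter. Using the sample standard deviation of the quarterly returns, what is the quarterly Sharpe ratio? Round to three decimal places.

-0.225

r̄ = (-6.4 − 5.8 + 7.7 + 0.5 + 0.3 − 0.3) / 6 = -4.00 / 6 = -0.6667%
Σ(r − r̄)² = 131.6533; sample σ = √(131.6533/5) = 5.1313%
Sharpe = (r̄ − rf) / σ = (-0.6667 − 0.49) / 5.1313 = -1.1567 / 5.1313 = -0.2254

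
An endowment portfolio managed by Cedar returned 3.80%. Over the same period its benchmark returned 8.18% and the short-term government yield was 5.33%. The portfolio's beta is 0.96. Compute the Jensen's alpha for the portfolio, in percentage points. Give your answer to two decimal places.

-4.27

CAPM expected return = Rf + β(Rm − Rf) = 5.33% + 0.96 × (8.18% − 5.33%) = 5.33 + 0.96 × 2.85 = 8.0660%
Jensen's α = Rp − E[R] = 3.80% − 8.0660% = -4.2660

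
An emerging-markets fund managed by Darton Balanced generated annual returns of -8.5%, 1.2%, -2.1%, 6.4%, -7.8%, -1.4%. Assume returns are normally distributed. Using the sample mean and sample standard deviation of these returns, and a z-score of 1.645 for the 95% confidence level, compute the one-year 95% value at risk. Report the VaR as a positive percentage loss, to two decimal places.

Mean return r̄ = -12.20 / 6 = -2.0333%
Sample σ = √[Σ(r − r̄)² / 5] = √[157.0533 / 5] = √31.4107 = 5.6045%
VaR = −(r̄ − z·σ) = −(-2.0333 − 1.645 × 5.6045) = −(-11.2527) = 11.2527%

11.25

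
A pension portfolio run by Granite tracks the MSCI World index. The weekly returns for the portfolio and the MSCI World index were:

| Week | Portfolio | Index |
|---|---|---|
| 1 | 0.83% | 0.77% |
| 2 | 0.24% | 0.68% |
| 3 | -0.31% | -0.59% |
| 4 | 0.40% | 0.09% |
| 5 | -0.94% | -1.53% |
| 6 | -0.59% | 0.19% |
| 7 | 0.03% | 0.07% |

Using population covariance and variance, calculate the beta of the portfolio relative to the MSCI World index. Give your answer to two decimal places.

0.62

r̄p = -0.0486%,  r̄m = -0.0457%
Cov = Σ(rp − r̄p)(rm − r̄m) / 7 = 0.3334
Var(rm) = Σ(rm − r̄m)² / 7 = 0.5398
β = Cov / Var = 0.3334 / 0.5398 = 0.6176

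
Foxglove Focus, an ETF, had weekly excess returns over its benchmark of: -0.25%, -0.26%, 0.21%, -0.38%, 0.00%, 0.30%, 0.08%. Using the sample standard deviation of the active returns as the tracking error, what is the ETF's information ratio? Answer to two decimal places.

μ = (-0.25 − 0.26 + 0.21 − 0.38 + 0 + 0.3 + 0.08) / 7 = -0.300 / 7 = -0.0429%
Σ(r − μ)² = (-0.25 − (-0.0429))² + (-0.26 − (-0.0429))² + … = 0.4021
σ = √[0.4021 / 6] = 0.2589%
IR = μ / tracking error = -0.0429 / 0.2589 = -0.1657

-0.17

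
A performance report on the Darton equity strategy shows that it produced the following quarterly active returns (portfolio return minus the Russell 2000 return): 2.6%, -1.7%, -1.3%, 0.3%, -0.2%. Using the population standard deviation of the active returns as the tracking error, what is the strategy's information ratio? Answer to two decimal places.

-0.04

r̄ = (2.6 − 1.7 − 1.3 + 0.3 − 0.2) / 5 = -0.0600%
Σ(r − r̄)² = (2.6 − (-0.0600))² + (-1.7 − (-0.0600))² + (-1.3 − (-0.0600))² + … = 11.4520
population σ = √(11.4520 / 5) = √2.2904 = 1.5134%
IR = r̄ / tracking error = -0.0600 / 1.5134 = -0.0396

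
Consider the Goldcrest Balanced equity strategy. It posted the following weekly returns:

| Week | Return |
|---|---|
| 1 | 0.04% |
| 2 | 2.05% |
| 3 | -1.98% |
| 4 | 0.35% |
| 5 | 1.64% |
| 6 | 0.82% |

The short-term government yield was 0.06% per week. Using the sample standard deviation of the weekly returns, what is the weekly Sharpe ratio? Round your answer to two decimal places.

μ = (0.04 + 2.05 − 1.98 + 0.35 + 1.64 + 0.82) / 6 = 0.4867%
Sample std dev = √[10.1879 / 5] = 1.4274%
Sharpe = (μ − rf) / σ = (0.4867 − 0.06) / 1.4274 = 0.4267 / 1.4274 = 0.2989

0.30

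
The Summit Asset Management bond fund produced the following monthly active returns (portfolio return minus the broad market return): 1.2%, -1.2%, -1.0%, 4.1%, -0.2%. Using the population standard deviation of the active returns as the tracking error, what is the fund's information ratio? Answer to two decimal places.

r̄ = (1.2 − 1.2 − 1 + 4.1 − 0.2) / 5 = 2.90 / 5 = 0.5800%
Σ(r − r̄)² = (1.2 − 0.5800)² + (-1.2 − 0.5800)² + (-1 − 0.5800)² + … = 19.0480
population σ = √(19.0480 / 5) = √3.8096 = 1.9518%
IR = r̄ / tracking error = 0.5800 / 1.9518 = 0.2972

0.30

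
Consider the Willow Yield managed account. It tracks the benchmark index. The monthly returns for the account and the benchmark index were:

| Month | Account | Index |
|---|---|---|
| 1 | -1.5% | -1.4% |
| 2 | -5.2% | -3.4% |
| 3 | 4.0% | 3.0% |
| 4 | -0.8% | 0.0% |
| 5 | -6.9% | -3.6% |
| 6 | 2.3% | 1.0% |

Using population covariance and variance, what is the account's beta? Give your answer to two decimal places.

r̄p = -1.3500%,  r̄m = -0.7333%
Cov = Σ(rp − r̄p)(rm − r̄m) / 6 = 8.8300
Var(rm) = Σ(rm − r̄m)² / 6 = 5.5422
β = Cov / Var = 8.8300 / 5.5422 = 1.5932

1.59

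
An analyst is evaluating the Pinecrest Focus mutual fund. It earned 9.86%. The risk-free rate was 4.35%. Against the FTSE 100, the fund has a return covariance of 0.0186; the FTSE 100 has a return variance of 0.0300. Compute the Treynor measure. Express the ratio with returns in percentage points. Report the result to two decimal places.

8.89

β = Cov / Var = 0.0186 / 0.0300 = 0.6200
Treynor = (Rp − Rf) / β = (9.86% − 4.35%) / 0.6200 = 5.51 / 0.6200 = 8.8871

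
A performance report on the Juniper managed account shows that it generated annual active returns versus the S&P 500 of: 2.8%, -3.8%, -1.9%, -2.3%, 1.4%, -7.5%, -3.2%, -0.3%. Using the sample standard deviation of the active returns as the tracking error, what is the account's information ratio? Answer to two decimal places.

-0.58

r̄ = (2.8 − 3.8 − 1.9 − 2.3 + 1.4 − 7.5 − 3.2 − 0.3) / 8 = -14.80 / 8 = -1.8500%
Sample std dev = √[72.3400 / 7] = 3.2147%
IR = r̄ / tracking error = -1.8500 / 3.2147 = -0.5755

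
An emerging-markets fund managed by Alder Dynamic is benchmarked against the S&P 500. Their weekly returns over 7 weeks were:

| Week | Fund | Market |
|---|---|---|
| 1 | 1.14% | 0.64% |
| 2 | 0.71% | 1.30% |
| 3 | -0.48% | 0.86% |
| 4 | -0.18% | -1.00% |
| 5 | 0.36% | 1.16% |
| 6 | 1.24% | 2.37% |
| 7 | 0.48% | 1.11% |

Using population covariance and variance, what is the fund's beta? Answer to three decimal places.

r̄p = 0.4671%,  r̄m = 0.9200%
Cov = Σ(rp − r̄p)(rm − r̄m) / 7 = 0.3287
Var(rm) = Σ(rm − r̄m)² / 7 = 0.8727
β = Cov / Var = 0.3287 / 0.8727 = 0.3766

0.377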